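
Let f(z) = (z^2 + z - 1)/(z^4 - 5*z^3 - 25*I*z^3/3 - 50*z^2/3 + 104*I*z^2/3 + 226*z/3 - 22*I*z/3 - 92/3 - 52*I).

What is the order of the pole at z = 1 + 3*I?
2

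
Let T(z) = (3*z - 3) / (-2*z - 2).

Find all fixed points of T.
T(z) = z means 3*z - 3 = z*(-2*z - 2), i.e.
  -2*z^2 - 5*z + 3 = 0.
Discriminant: (-5)^2 - 4*(-2)*(3) = 49, so the roots are real.
  z = (5 ± sqrt(49))/(2*(-2))
Fixed points: {-3, 1/2}

Final answer: {-3, 1/2}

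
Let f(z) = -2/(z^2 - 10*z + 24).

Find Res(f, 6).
Write f(z) = P(z)/Q(z) with P(z) = -2 and Q(z) = z^2 - 10*z + 24.
The denominator factors as Q(z) = (z - 6)*(z - 4), so z = 6 is a simple zero of Q and P is analytic there; z = 6 is therefore a simple pole and
  Res(f, z₀) = P(z₀)/Q'(z₀).

Q'(z) = 2*z - 10, so Q'(6) = 2.
P(6) = -2.

Res(f, 6) = (-2)/(2) = -1

Final answer: -1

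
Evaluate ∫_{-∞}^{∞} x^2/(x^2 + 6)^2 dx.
Let f(z) = z^2/(z^2 + 6)^2. The denominator has no real zeros and deg Q - deg P = 2 ≥ 2, so the integral of f over the upper semicircle |z| = R tends to 0 as R → ∞. Closing the contour in the upper half-plane,
  ∫_{-∞}^{∞} f(x) dx = 2πi · Σ Res(f, z_k)  over the poles with Im z_k > 0.

Zeros of the denominator: z^2 + 6 = 0 gives z = ±sqrt(6)*I.
Upper half-plane: z = sqrt(6)*I (a pole of order 2).

Write f(z) = g(z)/(z - sqrt(6)*I)^2 with g(z) = z^2/(z + sqrt(6)*I)^2. For a double pole, Res(f, z₀) = g'(z₀):
  g'(z) = 2*sqrt(6)*I*z/(z + sqrt(6)*I)^3
  Res(f, sqrt(6)*I) = g'(sqrt(6)*I) = -sqrt(6)*I/24

∫_{-∞}^{∞} f(x) dx = 2πi · (-sqrt(6)*I/24) = sqrt(6)*pi/12

Final answer: sqrt(6)*pi/12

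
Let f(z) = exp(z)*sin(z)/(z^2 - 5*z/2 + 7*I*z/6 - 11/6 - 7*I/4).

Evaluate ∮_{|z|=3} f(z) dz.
By the residue theorem, ∮_C f(z) dz = 2πi · (sum of the residues of f at the poles inside |z| = 3).

The denominator factors as (z - 3 + I/2)*(z + 1/2 + 2*I/3), so the singularities of f are simple poles at z = 3 - I/2, z = -1/2 - 2*I/3.
  |3 - I/2|² = 37/4 > 9 = 3², so this pole is outside the contour.
  |-1/2 - 2*I/3|² = 25/36 < 9 = 3², so this pole is inside the contour.

With P(z) = exp(z)*sin(z) and Q(z) = z^2 - 5*z/2 + 7*I*z/6 - 11/6 - 7*I/4, each pole is simple, so Res(f, z₀) = P(z₀)/Q'(z₀) with Q'(z) = 2*z - 5/2 + 7*I/6.
  Res(f, -1/2 - 2*I/3) = P(-1/2 - 2*I/3)/Q'(-1/2 - 2*I/3) = (-exp(-1/2 - 2*I/3)*sin(1/2 + 2*I/3))/(-7/2 - I/6) = (63/221 - 3*I/221)*exp(-1/2 - 2*I/3)*sin(1/2 + 2*I/3)

∮_C f(z) dz = 2πi · ((63/221 - 3*I/221)*exp(-1/2 - 2*I/3)*sin(1/2 + 2*I/3)) = pi*(6/221 + 126*I/221)*exp(-1/2 - 2*I/3)*sin(1/2 + 2*I/3)

Final answer: pi*(6/221 + 126*I/221)*exp(-1/2 - 2*I/3)*sin(1/2 + 2*I/3)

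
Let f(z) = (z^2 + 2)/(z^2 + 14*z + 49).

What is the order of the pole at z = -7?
Factor the denominator:
  z^2 + 14*z + 49 = (z + 7)^2

The numerator P(z) = z^2 + 2 has P(-7) = 51 ≠ 0, so no factor of (z + 7) cancels.
Near z = -7 we can therefore write f(z) = g(z)/(z + 7)^2 with g analytic at -7 and g(-7) ≠ 0 (g is just the numerator).

Hence z = -7 is a pole of order 2.

Final answer: 2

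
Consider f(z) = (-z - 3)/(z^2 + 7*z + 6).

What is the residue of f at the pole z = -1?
-2/5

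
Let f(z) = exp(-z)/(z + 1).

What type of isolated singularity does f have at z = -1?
Write f(z) = g(z)/(z + 1) with g(z) = exp(-z).
g is entire and g(-1) = exp(1) ≠ 0, so no factor of (z + 1) cancels: the Laurent expansion of f about z = -1 starts at the power -1, i.e. lim_{z→z₀} (z - z₀) f(z) = exp(1) is finite and nonzero.
So z = -1 is a pole of order 1.

Final answer: pole of order 1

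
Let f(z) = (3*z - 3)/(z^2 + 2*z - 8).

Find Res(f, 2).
1/2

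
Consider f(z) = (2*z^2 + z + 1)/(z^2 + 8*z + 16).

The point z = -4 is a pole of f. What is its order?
Factor the denominator:
  z^2 + 8*z + 16 = (z + 4)^2

The numerator P(z) = 2*z^2 + z + 1 has P(-4) = 29 ≠ 0, so no factor of (z + 4) cancels.
Near z = -4 we can therefore write f(z) = g(z)/(z + 4)^2 with g analytic at -4 and g(-4) ≠ 0 (g is just the numerator).

Hence z = -4 is a pole of order 2.

Final answer: 2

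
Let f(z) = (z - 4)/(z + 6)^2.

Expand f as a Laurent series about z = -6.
Put w = z - (-6), i.e. z = w - 6. The denominator is w^2, so it suffices to rewrite the numerator in powers of w.

P(z) = z - 4
P(w - 6) = -10 + w

Dividing each term by w^2:
  f = -10/w^2 + 1/w

Substituting back w = z + 6:
  f(z) = -10/(z + 6)^2 + 1/(z + 6)

The series is finite because the numerator is a polynomial; the negative powers form the principal part, and the coefficient of 1/(z + 6) gives Res(f, -6) = 1.

Final answer: -10/(z + 6)^2 + 1/(z + 6)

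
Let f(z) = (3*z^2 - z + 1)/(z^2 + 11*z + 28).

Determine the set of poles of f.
The singularities of f are the zeros of the denominator. Factoring,
  z^2 + 11*z + 28 = (z + 7)*(z + 4)
so the candidates are z = -7, z = -4.

Check the numerator P(z) = 3*z^2 - z + 1 at each one:
  P(-7) = 155 ≠ 0, so z = -7 is a (simple) pole.
  P(-4) = 53 ≠ 0, so z = -4 is a (simple) pole.

Poles of f: {-7, -4}

Final answer: {-7, -4}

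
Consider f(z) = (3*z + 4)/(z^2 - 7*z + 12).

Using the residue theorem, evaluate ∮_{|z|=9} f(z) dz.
By the residue theorem, ∮_C f(z) dz = 2πi · (sum of the residues of f at the poles inside |z| = 9).

The denominator factors as (z - 4)*(z - 3), so the singularities of f are simple poles at z = 4, z = 3.
  |4|² = 16 < 81 = 9², so this pole is inside the contour.
  |3|² = 9 < 81 = 9², so this pole is inside the contour.

With P(z) = 3*z + 4 and Q(z) = z^2 - 7*z + 12, each pole is simple, so Res(f, z₀) = P(z₀)/Q'(z₀) with Q'(z) = 2*z - 7.
  Res(f, 4) = P(4)/Q'(4) = (16)/(1) = 16
  Res(f, 3) = P(3)/Q'(3) = (13)/(-1) = -13

Sum of residues inside C: 3
∮_C f(z) dz = 2πi · (3) = 6*I*pi

Final answer: 6*I*pi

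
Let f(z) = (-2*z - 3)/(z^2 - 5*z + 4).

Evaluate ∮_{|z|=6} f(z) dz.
By the residue theorem, ∮_C f(z) dz = 2πi · (sum of the residues of f at the poles inside |z| = 6).

The denominator factors as (z - 1)*(z - 4), so the singularities of f are simple poles at z = 1, z = 4.
  |1|² = 1 < 36 = 6², so this pole is inside the contour.
  |4|² = 16 < 36 = 6², so this pole is inside the contour.

With P(z) = -2*z - 3 and Q(z) = z^2 - 5*z + 4, each pole is simple, so Res(f, z₀) = P(z₀)/Q'(z₀) with Q'(z) = 2*z - 5.
  Res(f, 1) = P(1)/Q'(1) = (-5)/(-3) = 5/3
  Res(f, 4) = P(4)/Q'(4) = (-11)/(3) = -11/3

Sum of residues inside C: -2
∮_C f(z) dz = 2πi · (-2) = -4*I*pi

Final answer: -4*I*pi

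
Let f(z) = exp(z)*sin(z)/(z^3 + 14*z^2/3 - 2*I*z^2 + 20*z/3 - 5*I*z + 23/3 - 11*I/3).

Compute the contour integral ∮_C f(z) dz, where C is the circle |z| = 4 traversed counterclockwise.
By the residue theorem, ∮_C f(z) dz = 2πi · (sum of the residues of f at the poles inside |z| = 4).

The denominator factors as (z + 2/3 + I)*(z + 1 - 2*I)*(z + 3 - I), so the singularities of f are simple poles at z = -2/3 - I, z = -1 + 2*I, z = -3 + I.
  |-2/3 - I|² = 13/9 < 16 = 4², so this pole is inside the contour.
  |-1 + 2*I|² = 5 < 16 = 4², so this pole is inside the contour.
  |-3 + I|² = 10 < 16 = 4², so this pole is inside the contour.

With P(z) = exp(z)*sin(z) and Q(z) = z^3 + 14*z^2/3 - 2*I*z^2 + 20*z/3 - 5*I*z + 23/3 - 11*I/3, each pole is simple, so Res(f, z₀) = P(z₀)/Q'(z₀) with Q'(z) = 3*z^2 + 28*z/3 - 4*I*z + 20/3 - 5*I.
  Res(f, -2/3 - I) = P(-2/3 - I)/Q'(-2/3 - I) = (-exp(-2/3 - I)*sin(2/3 + I))/(-47/9 - 23*I/3) = (423/6970 - 621*I/6970)*exp(-2/3 - I)*sin(2/3 + I)
  Res(f, -1 + 2*I) = P(-1 + 2*I)/Q'(-1 + 2*I) = (-exp(-1 + 2*I)*sin(1 - 2*I))/(-11/3 + 17*I/3) = (33/410 + 51*I/410)*exp(-1 + 2*I)*sin(1 - 2*I)
  Res(f, -3 + I) = P(-3 + I)/Q'(-3 + I) = (-exp(-3 + I)*sin(3 - I))/(20/3 - 5*I/3) = (-12/85 - 3*I/85)*exp(-3 + I)*sin(3 - I)

Sum of residues inside C: (423/6970 - 621*I/6970)*exp(-2/3 - I)*sin(2/3 + I) + (-12/85 - 3*I/85)*exp(-3 + I)*sin(3 - I) + (33/410 + 51*I/410)*exp(-1 + 2*I)*sin(1 - 2*I)
∮_C f(z) dz = 2πi · ((423/6970 - 621*I/6970)*exp(-2/3 - I)*sin(2/3 + I) + (-12/85 - 3*I/85)*exp(-3 + I)*sin(3 - I) + (33/410 + 51*I/410)*exp(-1 + 2*I)*sin(1 - 2*I)) = pi*(-51/205 + 33*I/205)*exp(-1 + 2*I)*sin(1 - 2*I) + pi*(6/85 - 24*I/85)*exp(-3 + I)*sin(3 - I) + pi*(621/3485 + 423*I/3485)*exp(-2/3 - I)*sin(2/3 + I)

Final answer: pi*(-51/205 + 33*I/205)*exp(-1 + 2*I)*sin(1 - 2*I) + pi*(6/85 - 24*I/85)*exp(-3 + I)*sin(3 - I) + pi*(621/3485 + 423*I/3485)*exp(-2/3 - I)*sin(2/3 + I)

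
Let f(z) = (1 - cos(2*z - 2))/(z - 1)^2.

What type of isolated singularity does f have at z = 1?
removable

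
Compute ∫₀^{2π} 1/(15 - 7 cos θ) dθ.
sqrt(11)*pi/22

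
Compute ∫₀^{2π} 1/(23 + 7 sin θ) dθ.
Call the integral J. The integrand is 2π-periodic and we integrate over a full period, so shifting θ does not change the value (θ → θ + π/2 turns sin θ into cos θ). Hence
  J = ∫₀^{2π} dθ/(23 + 7 cos θ).
Put z = e^{iθ}: then cos θ = (z + 1/z)/2, dθ = dz/(iz), and z runs once counterclockwise around |z| = 1:
  J = ∮_{|z|=1} 1/(23 + 7*(z + 1/z)/2) · dz/(iz) = (2/i) ∮_{|z|=1} dz/(7*z^2 + 46*z + 7).
The roots of 7*z^2 + 46*z + 7 are z = (-23 ± sqrt(23^2 - 7^2))/7, with sqrt(480) = 4*sqrt(30); their product is 1, so only z₊ = -23/7 + 4*sqrt(30)/7 lies inside the unit circle (z₋ = -23/7 - 4*sqrt(30)/7 lies outside).
z₊ is a simple zero of q(z) = 7*z^2 + 46*z + 7, so Res(1/q, z₊) = 1/q'(z₊) with q'(z) = 14*z + 46; and q'(z₊) = 7*(z₊ - z₋) = 8*sqrt(30).
Therefore J = (2/i) · 2πi · 1/(8*sqrt(30)) = 2*pi/(4*sqrt(30)) = sqrt(30)*pi/60

Final answer: sqrt(30)*pi/60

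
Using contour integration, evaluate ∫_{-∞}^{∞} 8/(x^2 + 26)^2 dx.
Let f(z) = 8/(z^2 + 26)^2. The denominator has no real zeros and deg Q - deg P = 4 ≥ 2, so the integral of f over the upper semicircle |z| = R tends to 0 as R → ∞. Closing the contour in the upper half-plane,
  ∫_{-∞}^{∞} f(x) dx = 2πi · Σ Res(f, z_k)  over the poles with Im z_k > 0.

Zeros of the denominator: z^2 + 26 = 0 gives z = ±sqrt(26)*I.
Upper half-plane: z = sqrt(26)*I (a pole of order 2).

Write f(z) = g(z)/(z - sqrt(26)*I)^2 with g(z) = 8/(z + sqrt(26)*I)^2. For a double pole, Res(f, z₀) = g'(z₀):
  g'(z) = -16/(z + sqrt(26)*I)^3
  Res(f, sqrt(26)*I) = g'(sqrt(26)*I) = -sqrt(26)*I/338

∫_{-∞}^{∞} f(x) dx = 2πi · (-sqrt(26)*I/338) = sqrt(26)*pi/169

Final answer: sqrt(26)*pi/169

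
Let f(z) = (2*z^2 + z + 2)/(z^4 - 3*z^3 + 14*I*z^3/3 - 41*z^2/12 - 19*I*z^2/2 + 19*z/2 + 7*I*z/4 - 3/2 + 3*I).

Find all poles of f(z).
The singularities of f are the zeros of the denominator. Factoring,
  z^4 - 3*z^3 + 14*I*z^3/3 - 41*z^2/12 - 19*I*z^2/2 + 19*z/2 + 7*I*z/4 - 3/2 + 3*I = (z - 3/2)*(z + 2*I/3)*(z - 3/2 + 3*I)*(z + I)
so the candidates are z = 3/2, z = -2*I/3, z = 3/2 - 3*I, z = -I.

Check the numerator P(z) = 2*z^2 + z + 2 at each one:
  P(3/2) = 8 ≠ 0, so z = 3/2 is a (simple) pole.
  P(-2*I/3) = 10/9 - 2*I/3 ≠ 0, so z = -2*I/3 is a (simple) pole.
  P(3/2 - 3*I) = -10 - 21*I ≠ 0, so z = 3/2 - 3*I is a (simple) pole.
  P(-I) = -I ≠ 0, so z = -I is a (simple) pole.

Poles of f: {-I, -2*I/3, 3/2 - 3*I, 3/2}

Final answer: {-I, -2*I/3, 3/2 - 3*I, 3/2}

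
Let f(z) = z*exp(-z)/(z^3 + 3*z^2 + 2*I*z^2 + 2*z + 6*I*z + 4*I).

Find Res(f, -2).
Write f(z) = P(z)/Q(z) with P(z) = z*exp(-z) and Q(z) = z^3 + 3*z^2 + 2*I*z^2 + 2*z + 6*I*z + 4*I.
The denominator factors as Q(z) = (z + 2*I)*(z + 1)*(z + 2), so z = -2 is a simple zero of Q and P is analytic there; z = -2 is therefore a simple pole and
  Res(f, z₀) = P(z₀)/Q'(z₀).

Q'(z) = 3*z^2 + 6*z + 4*I*z + 2 + 6*I, so Q'(-2) = 2 - 2*I.
P(-2) = -2*exp(2).

Res(f, -2) = (-2*exp(2))/(2 - 2*I) = (-1/2 - I/2)*exp(2)

Final answer: (-1/2 - I/2)*exp(2)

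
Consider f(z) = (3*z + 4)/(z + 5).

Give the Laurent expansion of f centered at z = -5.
Put w = z - (-5), i.e. z = w - 5. The denominator is w, so it suffices to rewrite the numerator in powers of w.

P(z) = 3*z + 4
P(w - 5) = -11 + 3*w

Dividing each term by w:
  f = -11/w + 3

Substituting back w = z + 5:
  f(z) = -11/(z + 5) + 3

The series is finite because the numerator is a polynomial; the negative powers form the principal part, and the coefficient of 1/(z + 5) gives Res(f, -5) = -11.

Final answer: -11/(z + 5) + 3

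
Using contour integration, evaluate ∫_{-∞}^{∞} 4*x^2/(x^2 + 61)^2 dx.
Let f(z) = 4*z^2/(z^2 + 61)^2. The denominator has no real zeros and deg Q - deg P = 2 ≥ 2, so the integral of f over the upper semicircle |z| = R tends to 0 as R → ∞. Closing the contour in the upper half-plane,
  ∫_{-∞}^{∞} f(x) dx = 2πi · Σ Res(f, z_k)  over the poles with Im z_k > 0.

Zeros of the denominator: z^2 + 61 = 0 gives z = ±sqrt(61)*I.
Upper half-plane: z = sqrt(61)*I (a pole of order 2).

Write f(z) = g(z)/(z - sqrt(61)*I)^2 with g(z) = 4*z^2/(z + sqrt(61)*I)^2. For a double pole, Res(f, z₀) = g'(z₀):
  g'(z) = 8*sqrt(61)*I*z/(z + sqrt(61)*I)^3
  Res(f, sqrt(61)*I) = g'(sqrt(61)*I) = -sqrt(61)*I/61

∫_{-∞}^{∞} f(x) dx = 2πi · (-sqrt(61)*I/61) = 2*sqrt(61)*pi/61

Final answer: 2*sqrt(61)*pi/61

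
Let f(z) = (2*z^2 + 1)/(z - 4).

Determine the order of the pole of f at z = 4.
Factor the denominator:
  z - 4 = (z - 4)

The numerator P(z) = 2*z^2 + 1 has P(4) = 33 ≠ 0, so no factor of (z - 4) cancels.
Near z = 4 we can therefore write f(z) = g(z)/(z - 4) with g analytic at 4 and g(4) ≠ 0 (g is just the numerator).

Hence z = 4 is a pole of order 1.

Final answer: 1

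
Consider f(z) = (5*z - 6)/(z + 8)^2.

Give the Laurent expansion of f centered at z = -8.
Put w = z - (-8), i.e. z = w - 8. The denominator is w^2, so it suffices to rewrite the numerator in powers of w.

P(z) = 5*z - 6
P(w - 8) = -46 + 5*w

Dividing each term by w^2:
  f = -46/w^2 + 5/w

Substituting back w = z + 8:
  f(z) = -46/(z + 8)^2 + 5/(z + 8)

The series is finite because the numerator is a polynomial; the negative powers form the principal part, and the coefficient of 1/(z + 8) gives Res(f, -8) = 5.

Final answer: -46/(z + 8)^2 + 5/(z + 8)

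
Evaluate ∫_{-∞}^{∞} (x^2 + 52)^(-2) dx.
Let f(z) = (z^2 + 52)^(-2). The denominator has no real zeros and deg Q - deg P = 4 ≥ 2, so the integral of f over the upper semicircle |z| = R tends to 0 as R → ∞. Closing the contour in the upper half-plane,
  ∫_{-∞}^{∞} f(x) dx = 2πi · Σ Res(f, z_k)  over the poles with Im z_k > 0.

Zeros of the denominator: z^2 + 52 = 0 gives z = ±2*sqrt(13)*I.
Upper half-plane: z = 2*sqrt(13)*I (a pole of order 2).

Write f(z) = g(z)/(z - 2*sqrt(13)*I)^2 with g(z) = (z + 2*sqrt(13)*I)^(-2). For a double pole, Res(f, z₀) = g'(z₀):
  g'(z) = -2/(z + 2*sqrt(13)*I)^3
  Res(f, 2*sqrt(13)*I) = g'(2*sqrt(13)*I) = -sqrt(13)*I/5408

∫_{-∞}^{∞} f(x) dx = 2πi · (-sqrt(13)*I/5408) = sqrt(13)*pi/2704

Final answer: sqrt(13)*pi/2704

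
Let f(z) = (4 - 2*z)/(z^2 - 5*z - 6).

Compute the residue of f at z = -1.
Write f(z) = P(z)/Q(z) with P(z) = 4 - 2*z and Q(z) = z^2 - 5*z - 6.
The denominator factors as Q(z) = (z + 1)*(z - 6), so z = -1 is a simple zero of Q and P is analytic there; z = -1 is therefore a simple pole and
  Res(f, z₀) = P(z₀)/Q'(z₀).

Q'(z) = 2*z - 5, so Q'(-1) = -7.
P(-1) = 6.

Res(f, -1) = (6)/(-7) = -6/7

Final answer: -6/7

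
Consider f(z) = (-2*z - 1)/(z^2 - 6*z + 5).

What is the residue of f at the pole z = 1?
Write f(z) = P(z)/Q(z) with P(z) = -2*z - 1 and Q(z) = z^2 - 6*z + 5.
The denominator factors as Q(z) = (z - 1)*(z - 5), so z = 1 is a simple zero of Q and P is analytic there; z = 1 is therefore a simple pole and
  Res(f, z₀) = P(z₀)/Q'(z₀).

Q'(z) = 2*z - 6, so Q'(1) = -4.
P(1) = -3.

Res(f, 1) = (-3)/(-4) = 3/4

Final answer: 3/4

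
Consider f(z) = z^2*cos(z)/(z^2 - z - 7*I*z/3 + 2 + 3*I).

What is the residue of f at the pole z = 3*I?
Write f(z) = P(z)/Q(z) with P(z) = z^2*cos(z) and Q(z) = z^2 - z - 7*I*z/3 + 2 + 3*I.
The denominator factors as Q(z) = (z - 3*I)*(z - 1 + 2*I/3), so z = 3*I is a simple zero of Q and P is analytic there; z = 3*I is therefore a simple pole and
  Res(f, z₀) = P(z₀)/Q'(z₀).

Q'(z) = 2*z - 1 - 7*I/3, so Q'(3*I) = -1 + 11*I/3.
P(3*I) = -9*cosh(3).

Res(f, 3*I) = (-9*cosh(3))/(-1 + 11*I/3) = (81/130 + 297*I/130)*cosh(3)

Final answer: (81/130 + 297*I/130)*cosh(3)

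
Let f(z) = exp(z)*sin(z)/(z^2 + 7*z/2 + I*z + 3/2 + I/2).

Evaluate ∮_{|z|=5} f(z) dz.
By the residue theorem, ∮_C f(z) dz = 2πi · (sum of the residues of f at the poles inside |z| = 5).

The denominator factors as (z + 1/2)*(z + 3 + I), so the singularities of f are simple poles at z = -1/2, z = -3 - I.
  |-1/2|² = 1/4 < 25 = 5², so this pole is inside the contour.
  |-3 - I|² = 10 < 25 = 5², so this pole is inside the contour.

With P(z) = exp(z)*sin(z) and Q(z) = z^2 + 7*z/2 + I*z + 3/2 + I/2, each pole is simple, so Res(f, z₀) = P(z₀)/Q'(z₀) with Q'(z) = 2*z + 7/2 + I.
  Res(f, -1/2) = P(-1/2)/Q'(-1/2) = (-exp(-1/2)*sin(1/2))/(5/2 + I) = (-10/29 + 4*I/29)*exp(-1/2)*sin(1/2)
  Res(f, -3 - I) = P(-3 - I)/Q'(-3 - I) = (-exp(-3 - I)*sin(3 + I))/(-5/2 - I) = (10/29 - 4*I/29)*exp(-3 - I)*sin(3 + I)

Sum of residues inside C: (10/29 - 4*I/29)*exp(-3 - I)*sin(3 + I) + (-10/29 + 4*I/29)*exp(-1/2)*sin(1/2)
∮_C f(z) dz = 2πi · ((10/29 - 4*I/29)*exp(-3 - I)*sin(3 + I) + (-10/29 + 4*I/29)*exp(-1/2)*sin(1/2)) = pi*(-8/29 - 20*I/29)*exp(-1/2)*sin(1/2) + pi*(8/29 + 20*I/29)*exp(-3 - I)*sin(3 + I)

Final answer: pi*(-8/29 - 20*I/29)*exp(-1/2)*sin(1/2) + pi*(8/29 + 20*I/29)*exp(-3 - I)*sin(3 + I)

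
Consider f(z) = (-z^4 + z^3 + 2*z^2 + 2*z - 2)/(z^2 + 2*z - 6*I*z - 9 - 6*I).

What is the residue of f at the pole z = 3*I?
Write f(z) = P(z)/Q(z) with P(z) = -z^4 + z^3 + 2*z^2 + 2*z - 2 and Q(z) = z^2 + 2*z - 6*I*z - 9 - 6*I.
The denominator factors as Q(z) = (z + 2 - 3*I)*(z - 3*I), so z = 3*I is a simple zero of Q and P is analytic there; z = 3*I is therefore a simple pole and
  Res(f, z₀) = P(z₀)/Q'(z₀).

Q'(z) = 2*z + 2 - 6*I, so Q'(3*I) = 2.
P(3*I) = -101 - 21*I.

Res(f, 3*I) = (-101 - 21*I)/(2) = -101/2 - 21*I/2

Final answer: -101/2 - 21*I/2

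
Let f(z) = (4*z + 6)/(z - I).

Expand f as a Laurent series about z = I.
(6 + 4*I)/(z - I) + 4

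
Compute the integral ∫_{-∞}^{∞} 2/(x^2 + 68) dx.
Let f(z) = 2/(z^2 + 68). The denominator has no real zeros and deg Q - deg P = 2 ≥ 2, so the integral of f over the upper semicircle |z| = R tends to 0 as R → ∞. Closing the contour in the upper half-plane,
  ∫_{-∞}^{∞} f(x) dx = 2πi · Σ Res(f, z_k)  over the poles with Im z_k > 0.

Zeros of the denominator: z^2 + 68 = 0 gives z = ±2*sqrt(17)*I.
Upper half-plane: z = 2*sqrt(17)*I (simple).

Each pole is a simple zero of Q(z) = z^2 + 68, so Res(f, z₀) = P(z₀)/Q'(z₀) with P(z) = 2, Q'(z) = 2*z:
  Res(f, 2*sqrt(17)*I) = (2)/(4*sqrt(17)*I) = -sqrt(17)*I/34

∫_{-∞}^{∞} f(x) dx = 2πi · (-sqrt(17)*I/34) = sqrt(17)*pi/17

Final answer: sqrt(17)*pi/17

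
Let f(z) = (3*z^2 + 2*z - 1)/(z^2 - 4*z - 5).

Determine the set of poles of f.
The singularities of f are the zeros of the denominator. Factoring,
  z^2 - 4*z - 5 = (z + 1)*(z - 5)
so the candidates are z = -1, z = 5.

Check the numerator P(z) = 3*z^2 + 2*z - 1 at each one:
  P(-1) = 0, so the factor (z + 1) cancels and z = -1 is only a removable singularity, not a pole.
  P(5) = 84 ≠ 0, so z = 5 is a (simple) pole.

Poles of f: {5}

Final answer: {5}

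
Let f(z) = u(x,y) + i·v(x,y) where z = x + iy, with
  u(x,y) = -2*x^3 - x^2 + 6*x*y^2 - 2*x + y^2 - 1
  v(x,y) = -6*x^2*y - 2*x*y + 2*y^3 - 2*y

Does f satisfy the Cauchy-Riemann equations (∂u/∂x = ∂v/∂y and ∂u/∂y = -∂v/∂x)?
∂u/∂x = -6*x^2 - 2*x + 6*y^2 - 2
∂v/∂y = -6*x^2 - 2*x + 6*y^2 - 2
∂u/∂y = 12*x*y + 2*y
∂v/∂x = -12*x*y - 2*y
∂u/∂x = ∂v/∂y and ∂u/∂y = -∂v/∂x hold identically; f is analytic.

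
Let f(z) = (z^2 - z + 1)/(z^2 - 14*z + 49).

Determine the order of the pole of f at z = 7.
2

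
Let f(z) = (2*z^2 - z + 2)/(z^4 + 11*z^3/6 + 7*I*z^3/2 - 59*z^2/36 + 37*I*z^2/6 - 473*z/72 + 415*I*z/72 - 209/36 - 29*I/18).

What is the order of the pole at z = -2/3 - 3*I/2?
2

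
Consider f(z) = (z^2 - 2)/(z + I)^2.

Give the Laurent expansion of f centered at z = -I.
Put w = z - (-I), i.e. z = w - I. The denominator is w^2, so it suffices to rewrite the numerator in powers of w.

P(z) = z^2 - 2
P(w - I) = -3 - 2*I*w + w^2

Dividing each term by w^2:
  f = -3/w^2 - 2*I/w + 1

Substituting back w = z + I:
  f(z) = -3/(z + I)^2 - 2*I/(z + I) + 1

The series is finite because the numerator is a polynomial; the negative powers form the principal part, and the coefficient of 1/(z + I) gives Res(f, -I) = -2*I.

Final answer: -3/(z + I)^2 - 2*I/(z + I) + 1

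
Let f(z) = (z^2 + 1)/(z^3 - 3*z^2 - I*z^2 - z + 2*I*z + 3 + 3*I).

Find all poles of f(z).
The singularities of f are the zeros of the denominator. Factoring,
  z^3 - 3*z^2 - I*z^2 - z + 2*I*z + 3 + 3*I = (z - 1 - I)*(z + 1)*(z - 3)
so the candidates are z = 1 + I, z = -1, z = 3.

Check the numerator P(z) = z^2 + 1 at each one:
  P(1 + I) = 1 + 2*I ≠ 0, so z = 1 + I is a (simple) pole.
  P(-1) = 2 ≠ 0, so z = -1 is a (simple) pole.
  P(3) = 10 ≠ 0, so z = 3 is a (simple) pole.

Poles of f: {-1, 1 + I, 3}

Final answer: {-1, 1 + I, 3}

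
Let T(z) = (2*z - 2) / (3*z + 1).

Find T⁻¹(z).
(-z - 2)/(3*z - 2)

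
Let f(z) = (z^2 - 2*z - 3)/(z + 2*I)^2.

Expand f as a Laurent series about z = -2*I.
Put w = z - (-2*I), i.e. z = w - 2*I. The denominator is w^2, so it suffices to rewrite the numerator in powers of w.

P(z) = z^2 - 2*z - 3
P(w - 2*I) = -7 + 4*I + (-2 - 4*I)*w + w^2

Dividing each term by w^2:
  f = (-7 + 4*I)/w^2 + (-2 - 4*I)/w + 1

Substituting back w = z + 2*I:
  f(z) = (-7 + 4*I)/(z + 2*I)^2 + (-2 - 4*I)/(z + 2*I) + 1

The series is finite because the numerator is a polynomial; the negative powers form the principal part, and the coefficient of 1/(z + 2*I) gives Res(f, -2*I) = -2 - 4*I.

Final answer: (-7 + 4*I)/(z + 2*I)^2 + (-2 - 4*I)/(z + 2*I) + 1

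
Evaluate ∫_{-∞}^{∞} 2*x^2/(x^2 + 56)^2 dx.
sqrt(14)*pi/28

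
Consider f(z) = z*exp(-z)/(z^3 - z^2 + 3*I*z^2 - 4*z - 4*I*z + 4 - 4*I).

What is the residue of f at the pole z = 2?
Write f(z) = P(z)/Q(z) with P(z) = z*exp(-z) and Q(z) = z^3 - z^2 + 3*I*z^2 - 4*z - 4*I*z + 4 - 4*I.
The denominator factors as Q(z) = (z - 2)*(z + 2*I)*(z + 1 + I), so z = 2 is a simple zero of Q and P is analytic there; z = 2 is therefore a simple pole and
  Res(f, z₀) = P(z₀)/Q'(z₀).

Q'(z) = 3*z^2 - 2*z + 6*I*z - 4 - 4*I, so Q'(2) = 4 + 8*I.
P(2) = 2*exp(-2).

Res(f, 2) = (2*exp(-2))/(4 + 8*I) = (1/10 - I/5)*exp(-2)

Final answer: (1/10 - I/5)*exp(-2)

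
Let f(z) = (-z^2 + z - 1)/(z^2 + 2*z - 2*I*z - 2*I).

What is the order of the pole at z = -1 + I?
Factor the denominator:
  z^2 + 2*z - 2*I*z - 2*I = (z + 1 - I)^2

The numerator P(z) = -z^2 + z - 1 has P(-1 + I) = -2 + 3*I ≠ 0, so no factor of (z + 1 - I) cancels.
Near z = -1 + I we can therefore write f(z) = g(z)/(z + 1 - I)^2 with g analytic at -1 + I and g(-1 + I) ≠ 0 (g is just the numerator).

Hence z = -1 + I is a pole of order 2.

Final answer: 2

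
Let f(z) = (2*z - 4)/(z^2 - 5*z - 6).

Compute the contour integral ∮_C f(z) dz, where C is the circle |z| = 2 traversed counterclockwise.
By the residue theorem, ∮_C f(z) dz = 2πi · (sum of the residues of f at the poles inside |z| = 2).

The denominator factors as (z + 1)*(z - 6), so the singularities of f are simple poles at z = -1, z = 6.
  |-1|² = 1 < 4 = 2², so this pole is inside the contour.
  |6|² = 36 > 4 = 2², so this pole is outside the contour.

With P(z) = 2*z - 4 and Q(z) = z^2 - 5*z - 6, each pole is simple, so Res(f, z₀) = P(z₀)/Q'(z₀) with Q'(z) = 2*z - 5.
  Res(f, -1) = P(-1)/Q'(-1) = (-6)/(-7) = 6/7

∮_C f(z) dz = 2πi · (6/7) = 12*I*pi/7

Final answer: 12*I*pi/7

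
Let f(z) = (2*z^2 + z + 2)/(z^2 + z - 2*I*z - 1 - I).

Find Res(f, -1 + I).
Write f(z) = P(z)/Q(z) with P(z) = 2*z^2 + z + 2 and Q(z) = z^2 + z - 2*I*z - 1 - I.
The denominator factors as Q(z) = (z + 1 - I)*(z - I), so z = -1 + I is a simple zero of Q and P is analytic there; z = -1 + I is therefore a simple pole and
  Res(f, z₀) = P(z₀)/Q'(z₀).

Q'(z) = 2*z + 1 - 2*I, so Q'(-1 + I) = -1.
P(-1 + I) = 1 - 3*I.

Res(f, -1 + I) = (1 - 3*I)/(-1) = -1 + 3*I

Final answer: -1 + 3*I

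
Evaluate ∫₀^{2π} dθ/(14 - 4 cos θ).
sqrt(5)*pi/15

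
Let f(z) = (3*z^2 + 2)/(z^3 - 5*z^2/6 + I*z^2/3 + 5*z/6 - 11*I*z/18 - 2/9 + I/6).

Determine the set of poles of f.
The singularities of f are the zeros of the denominator. Factoring,
  z^3 - 5*z^2/6 + I*z^2/3 + 5*z/6 - 11*I*z/18 - 2/9 + I/6 = (z - 1/3)*(z - 1/2 - 2*I/3)*(z + I)
so the candidates are z = 1/3, z = 1/2 + 2*I/3, z = -I.

Check the numerator P(z) = 3*z^2 + 2 at each one:
  P(1/3) = 7/3 ≠ 0, so z = 1/3 is a (simple) pole.
  P(1/2 + 2*I/3) = 17/12 + 2*I ≠ 0, so z = 1/2 + 2*I/3 is a (simple) pole.
  P(-I) = -1 ≠ 0, so z = -I is a (simple) pole.

Poles of f: {-I, 1/3, 1/2 + 2*I/3}

Final answer: {-I, 1/3, 1/2 + 2*I/3}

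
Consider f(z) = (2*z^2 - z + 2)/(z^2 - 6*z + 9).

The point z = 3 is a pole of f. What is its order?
Factor the denominator:
  z^2 - 6*z + 9 = (z - 3)^2

The numerator P(z) = 2*z^2 - z + 2 has P(3) = 17 ≠ 0, so no factor of (z - 3) cancels.
Near z = 3 we can therefore write f(z) = g(z)/(z - 3)^2 with g analytic at 3 and g(3) ≠ 0 (g is just the numerator).

Hence z = 3 is a pole of order 2.

Final answer: 2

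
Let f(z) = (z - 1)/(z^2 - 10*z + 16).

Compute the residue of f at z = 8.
Write f(z) = P(z)/Q(z) with P(z) = z - 1 and Q(z) = z^2 - 10*z + 16.
The denominator factors as Q(z) = (z - 8)*(z - 2), so z = 8 is a simple zero of Q and P is analytic there; z = 8 is therefore a simple pole and
  Res(f, z₀) = P(z₀)/Q'(z₀).

Q'(z) = 2*z - 10, so Q'(8) = 6.
P(8) = 7.

Res(f, 8) = (7)/(6) = 7/6

Final answer: 7/6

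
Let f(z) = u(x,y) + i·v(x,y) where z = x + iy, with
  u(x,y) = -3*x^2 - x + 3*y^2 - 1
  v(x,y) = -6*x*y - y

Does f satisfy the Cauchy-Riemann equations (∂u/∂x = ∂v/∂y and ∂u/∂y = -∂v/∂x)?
∂u/∂x = -6*x - 1
∂v/∂y = -6*x - 1
∂u/∂y = 6*y
∂v/∂x = -6*y
∂u/∂x = ∂v/∂y and ∂u/∂y = -∂v/∂x hold identically; f is analytic.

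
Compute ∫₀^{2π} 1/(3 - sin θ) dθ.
sqrt(2)*pi/2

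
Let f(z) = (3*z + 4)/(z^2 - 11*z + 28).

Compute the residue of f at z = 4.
-16/3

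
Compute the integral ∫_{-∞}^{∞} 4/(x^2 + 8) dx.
Let f(z) = 4/(z^2 + 8). The denominator has no real zeros and deg Q - deg P = 2 ≥ 2, so the integral of f over the upper semicircle |z| = R tends to 0 as R → ∞. Closing the contour in the upper half-plane,
  ∫_{-∞}^{∞} f(x) dx = 2πi · Σ Res(f, z_k)  over the poles with Im z_k > 0.

Zeros of the denominator: z^2 + 8 = 0 gives z = ±2*sqrt(2)*I.
Upper half-plane: z = 2*sqrt(2)*I (simple).

Each pole is a simple zero of Q(z) = z^2 + 8, so Res(f, z₀) = P(z₀)/Q'(z₀) with P(z) = 4, Q'(z) = 2*z:
  Res(f, 2*sqrt(2)*I) = (4)/(4*sqrt(2)*I) = -sqrt(2)*I/2

∫_{-∞}^{∞} f(x) dx = 2πi · (-sqrt(2)*I/2) = sqrt(2)*pi

Final answer: sqrt(2)*pi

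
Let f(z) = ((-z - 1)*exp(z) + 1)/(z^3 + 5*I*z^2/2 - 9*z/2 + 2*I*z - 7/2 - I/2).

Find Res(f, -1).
Write f(z) = P(z)/Q(z) with P(z) = (-z - 1)*exp(z) + 1 and Q(z) = z^3 + 5*I*z^2/2 - 9*z/2 + 2*I*z - 7/2 - I/2.
The denominator factors as Q(z) = (z - 2 + 3*I/2)*(z + 1)*(z + 1 + I), so z = -1 is a simple zero of Q and P is analytic there; z = -1 is therefore a simple pole and
  Res(f, z₀) = P(z₀)/Q'(z₀).

Q'(z) = 3*z^2 + 5*I*z - 9/2 + 2*I, so Q'(-1) = -3/2 - 3*I.
P(-1) = 1.

Res(f, -1) = (1)/(-3/2 - 3*I) = -2/15 + 4*I/15

Final answer: -2/15 + 4*I/15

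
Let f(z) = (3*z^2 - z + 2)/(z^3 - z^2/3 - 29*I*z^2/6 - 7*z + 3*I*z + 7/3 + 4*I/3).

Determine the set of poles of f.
The singularities of f are the zeros of the denominator. Factoring,
  z^3 - z^2/3 - 29*I*z^2/6 - 7*z + 3*I*z + 7/3 + 4*I/3 = (z + 1 - 3*I)*(z - 1 - 3*I/2)*(z - 1/3 - I/3)
so the candidates are z = -1 + 3*I, z = 1 + 3*I/2, z = 1/3 + I/3.

Check the numerator P(z) = 3*z^2 - z + 2 at each one:
  P(-1 + 3*I) = -21 - 21*I ≠ 0, so z = -1 + 3*I is a (simple) pole.
  P(1 + 3*I/2) = -11/4 + 15*I/2 ≠ 0, so z = 1 + 3*I/2 is a (simple) pole.
  P(1/3 + I/3) = 5/3 + I/3 ≠ 0, so z = 1/3 + I/3 is a (simple) pole.

Poles of f: {-1 + 3*I, 1/3 + I/3, 1 + 3*I/2}

Final answer: {-1 + 3*I, 1/3 + I/3, 1 + 3*I/2}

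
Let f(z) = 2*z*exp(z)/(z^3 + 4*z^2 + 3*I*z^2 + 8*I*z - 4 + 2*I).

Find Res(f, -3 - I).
(-1 - I/3)*exp(-3 - I)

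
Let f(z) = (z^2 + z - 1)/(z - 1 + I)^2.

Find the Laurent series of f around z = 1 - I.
Put w = z - (1 - I), i.e. z = w + 1 - I. The denominator is w^2, so it suffices to rewrite the numerator in powers of w.

P(z) = z^2 + z - 1
P(w + 1 - I) = -3*I + (3 - 2*I)*w + w^2

Dividing each term by w^2:
  f = -3*I/w^2 + (3 - 2*I)/w + 1

Substituting back w = z - 1 + I:
  f(z) = -3*I/(z - 1 + I)^2 + (3 - 2*I)/(z - 1 + I) + 1

The series is finite because the numerator is a polynomial; the negative powers form the principal part, and the coefficient of 1/(z - 1 + I) gives Res(f, 1 - I) = 3 - 2*I.

Final answer: -3*I/(z - 1 + I)^2 + (3 - 2*I)/(z - 1 + I) + 1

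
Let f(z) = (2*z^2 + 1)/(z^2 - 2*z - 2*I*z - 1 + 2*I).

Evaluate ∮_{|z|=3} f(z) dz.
pi*(-8 + 8*I)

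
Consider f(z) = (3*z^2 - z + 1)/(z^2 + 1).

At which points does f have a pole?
{-I, I}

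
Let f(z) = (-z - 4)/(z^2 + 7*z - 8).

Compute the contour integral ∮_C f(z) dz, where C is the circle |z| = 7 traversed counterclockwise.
By the residue theorem, ∮_C f(z) dz = 2πi · (sum of the residues of f at the poles inside |z| = 7).

The denominator factors as (z + 8)*(z - 1), so the singularities of f are simple poles at z = -8, z = 1.
  |-8|² = 64 > 49 = 7², so this pole is outside the contour.
  |1|² = 1 < 49 = 7², so this pole is inside the contour.

With P(z) = -z - 4 and Q(z) = z^2 + 7*z - 8, each pole is simple, so Res(f, z₀) = P(z₀)/Q'(z₀) with Q'(z) = 2*z + 7.
  Res(f, 1) = P(1)/Q'(1) = (-5)/(9) = -5/9

∮_C f(z) dz = 2πi · (-5/9) = -10*I*pi/9

Final answer: -10*I*pi/9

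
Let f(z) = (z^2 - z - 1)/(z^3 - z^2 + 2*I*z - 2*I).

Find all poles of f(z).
{-1 + I, 1 - I, 1}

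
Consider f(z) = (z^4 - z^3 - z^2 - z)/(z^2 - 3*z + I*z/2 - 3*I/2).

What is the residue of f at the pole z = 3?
Write f(z) = P(z)/Q(z) with P(z) = z^4 - z^3 - z^2 - z and Q(z) = z^2 - 3*z + I*z/2 - 3*I/2.
The denominator factors as Q(z) = (z + I/2)*(z - 3), so z = 3 is a simple zero of Q and P is analytic there; z = 3 is therefore a simple pole and
  Res(f, z₀) = P(z₀)/Q'(z₀).

Q'(z) = 2*z - 3 + I/2, so Q'(3) = 3 + I/2.
P(3) = 42.

Res(f, 3) = (42)/(3 + I/2) = 504/37 - 84*I/37

Final answer: 504/37 - 84*I/37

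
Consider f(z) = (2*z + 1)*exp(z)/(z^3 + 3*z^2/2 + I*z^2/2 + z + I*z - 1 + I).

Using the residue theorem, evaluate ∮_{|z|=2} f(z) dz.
By the residue theorem, ∮_C f(z) dz = 2πi · (sum of the residues of f at the poles inside |z| = 2).

The denominator factors as (z + 1 + I)*(z + 1 - I)*(z - 1/2 + I/2), so the singularities of f are simple poles at z = -1 - I, z = -1 + I, z = 1/2 - I/2.
  |-1 - I|² = 2 < 4 = 2², so this pole is inside the contour.
  |-1 + I|² = 2 < 4 = 2², so this pole is inside the contour.
  |1/2 - I/2|² = 1/2 < 4 = 2², so this pole is inside the contour.

With P(z) = (2*z + 1)*exp(z) and Q(z) = z^3 + 3*z^2/2 + I*z^2/2 + z + I*z - 1 + I, each pole is simple, so Res(f, z₀) = P(z₀)/Q'(z₀) with Q'(z) = 3*z^2 + 3*z + I*z + 1 + I.
  Res(f, -1 - I) = P(-1 - I)/Q'(-1 - I) = ((-1 - 2*I)*exp(-1 - I))/(-1 + 3*I) = (-1/2 + I/2)*exp(-1 - I)
  Res(f, -1 + I) = P(-1 + I)/Q'(-1 + I) = ((-1 + 2*I)*exp(-1 + I))/(-3 - 3*I) = (-1/6 - I/2)*exp(-1 + I)
  Res(f, 1/2 - I/2) = P(1/2 - I/2)/Q'(1/2 - I/2) = ((2 - I)*exp(1/2 - I/2))/(3 - 3*I/2) = 2*exp(1/2 - I/2)/3

Sum of residues inside C: 2*exp(1/2 - I/2)/3 + (-1/6 - I/2)*exp(-1 + I) + (-1/2 + I/2)*exp(-1 - I)
∮_C f(z) dz = 2πi · (2*exp(1/2 - I/2)/3 + (-1/6 - I/2)*exp(-1 + I) + (-1/2 + I/2)*exp(-1 - I)) = pi*(-1 - I)*exp(-1 - I) + pi*(1 - I/3)*exp(-1 + I) + 4*I*pi*exp(1/2 - I/2)/3

Final answer: pi*(-1 - I)*exp(-1 - I) + pi*(1 - I/3)*exp(-1 + I) + 4*I*pi*exp(1/2 - I/2)/3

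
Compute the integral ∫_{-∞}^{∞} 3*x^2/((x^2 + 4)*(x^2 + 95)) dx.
Let f(z) = 3*z^2/((z^2 + 4)*(z^2 + 95)). The denominator has no real zeros and deg Q - deg P = 2 ≥ 2, so the integral of f over the upper semicircle |z| = R tends to 0 as R → ∞. Closing the contour in the upper half-plane,
  ∫_{-∞}^{∞} f(x) dx = 2πi · Σ Res(f, z_k)  over the poles with Im z_k > 0.

Zeros of the denominator: z^2 + 95 = 0 gives z = ±sqrt(95)*I; z^2 + 4 = 0 gives z = ±2*I.
Upper half-plane: z = 2*I, z = sqrt(95)*I (simple).

Each pole is a simple zero of Q(z) = z^4 + 99*z^2 + 380, so Res(f, z₀) = P(z₀)/Q'(z₀) with P(z) = 3*z^2, Q'(z) = 4*z^3 + 198*z:
  Res(f, 2*I) = (-12)/(364*I) = 3*I/91
  Res(f, sqrt(95)*I) = (-285)/(-182*sqrt(95)*I) = -3*sqrt(95)*I/182

Sum of residues: 3*I*(2 - sqrt(95))/182
∫_{-∞}^{∞} f(x) dx = 2πi · (3*I*(2 - sqrt(95))/182) = 3*pi*(-2 + sqrt(95))/91

Final answer: 3*pi*(-2 + sqrt(95))/91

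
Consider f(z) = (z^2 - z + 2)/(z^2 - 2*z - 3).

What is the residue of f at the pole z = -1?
Write f(z) = P(z)/Q(z) with P(z) = z^2 - z + 2 and Q(z) = z^2 - 2*z - 3.
The denominator factors as Q(z) = (z + 1)*(z - 3), so z = -1 is a simple zero of Q and P is analytic there; z = -1 is therefore a simple pole and
  Res(f, z₀) = P(z₀)/Q'(z₀).

Q'(z) = 2*z - 2, so Q'(-1) = -4.
P(-1) = 4.

Res(f, -1) = (4)/(-4) = -1

Final answer: -1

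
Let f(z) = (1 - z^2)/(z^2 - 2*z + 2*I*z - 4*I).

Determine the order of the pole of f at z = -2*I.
Factor the denominator:
  z^2 - 2*z + 2*I*z - 4*I = (z + 2*I)*(z - 2)

The numerator P(z) = 1 - z^2 has P(-2*I) = 5 ≠ 0, so no factor of (z + 2*I) cancels.
Near z = -2*I we can therefore write f(z) = g(z)/(z + 2*I) with g analytic at -2*I and g(-2*I) ≠ 0 (g is the numerator divided by the remaining denominator factors).

Hence z = -2*I is a pole of order 1.

Final answer: 1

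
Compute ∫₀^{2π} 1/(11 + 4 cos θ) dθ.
2*sqrt(105)*pi/105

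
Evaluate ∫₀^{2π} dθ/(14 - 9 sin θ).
2*sqrt(115)*pi/115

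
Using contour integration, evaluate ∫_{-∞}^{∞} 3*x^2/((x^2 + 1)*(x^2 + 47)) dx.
3*pi*(-1 + sqrt(47))/46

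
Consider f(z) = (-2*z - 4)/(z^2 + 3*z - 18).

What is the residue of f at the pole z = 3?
-10/9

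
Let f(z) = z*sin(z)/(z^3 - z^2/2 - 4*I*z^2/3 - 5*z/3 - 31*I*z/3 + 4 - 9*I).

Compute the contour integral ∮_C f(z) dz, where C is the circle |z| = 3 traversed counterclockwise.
By the residue theorem, ∮_C f(z) dz = 2πi · (sum of the residues of f at the poles inside |z| = 3).

The denominator factors as (z + 1 + I)*(z + 3/2 + 2*I/3)*(z - 3 - 3*I), so the singularities of f are simple poles at z = -1 - I, z = -3/2 - 2*I/3, z = 3 + 3*I.
  |-1 - I|² = 2 < 9 = 3², so this pole is inside the contour.
  |-3/2 - 2*I/3|² = 97/36 < 9 = 3², so this pole is inside the contour.
  |3 + 3*I|² = 18 > 9 = 3², so this pole is outside the contour.

With P(z) = z*sin(z) and Q(z) = z^3 - z^2/2 - 4*I*z^2/3 - 5*z/3 - 31*I*z/3 + 4 - 9*I, each pole is simple, so Res(f, z₀) = P(z₀)/Q'(z₀) with Q'(z) = 3*z^2 - z - 8*I*z/3 - 5/3 - 31*I/3.
  Res(f, -1 - I) = P(-1 - I)/Q'(-1 - I) = ((1 + I)*sin(1 + I))/(-10/3 - 2*I/3) = (-9/26 - 3*I/13)*sin(1 + I)
  Res(f, -3/2 - 2*I/3) = P(-3/2 - 2*I/3)/Q'(-3/2 - 2*I/3) = ((3/2 + 2*I/3)*sin(3/2 + 2*I/3))/(125/36 + I/3) = (7038/15769 + 2352*I/15769)*sin(3/2 + 2*I/3)

Sum of residues inside C: (-9/26 - 3*I/13)*sin(1 + I) + (7038/15769 + 2352*I/15769)*sin(3/2 + 2*I/3)
∮_C f(z) dz = 2πi · ((-9/26 - 3*I/13)*sin(1 + I) + (7038/15769 + 2352*I/15769)*sin(3/2 + 2*I/3)) = pi*(6/13 - 9*I/13)*sin(1 + I) + pi*(-4704/15769 + 14076*I/15769)*sin(3/2 + 2*I/3)

Final answer: pi*(6/13 - 9*I/13)*sin(1 + I) + pi*(-4704/15769 + 14076*I/15769)*sin(3/2 + 2*I/3)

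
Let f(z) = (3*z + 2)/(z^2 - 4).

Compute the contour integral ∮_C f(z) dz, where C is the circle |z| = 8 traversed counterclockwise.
6*I*pi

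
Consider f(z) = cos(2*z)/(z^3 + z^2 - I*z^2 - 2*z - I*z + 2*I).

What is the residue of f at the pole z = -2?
Write f(z) = P(z)/Q(z) with P(z) = cos(2*z) and Q(z) = z^3 + z^2 - I*z^2 - 2*z - I*z + 2*I.
The denominator factors as Q(z) = (z + 2)*(z - 1)*(z - I), so z = -2 is a simple zero of Q and P is analytic there; z = -2 is therefore a simple pole and
  Res(f, z₀) = P(z₀)/Q'(z₀).

Q'(z) = 3*z^2 + 2*z - 2*I*z - 2 - I, so Q'(-2) = 6 + 3*I.
P(-2) = cos(4).

Res(f, -2) = (cos(4))/(6 + 3*I) = (2/15 - I/15)*cos(4)

Final answer: (2/15 - I/15)*cos(4)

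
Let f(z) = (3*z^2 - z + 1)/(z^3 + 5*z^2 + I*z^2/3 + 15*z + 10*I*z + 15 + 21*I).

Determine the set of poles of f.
{-3 + 3*I, -2 - I/3, -3*I}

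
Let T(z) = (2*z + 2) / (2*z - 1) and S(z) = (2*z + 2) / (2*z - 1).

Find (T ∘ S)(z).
(8*z + 2)/(2*z + 5)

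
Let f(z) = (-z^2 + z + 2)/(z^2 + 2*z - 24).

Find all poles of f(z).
{-6, 4}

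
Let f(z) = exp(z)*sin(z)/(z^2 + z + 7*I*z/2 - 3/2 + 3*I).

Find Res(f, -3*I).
Write f(z) = P(z)/Q(z) with P(z) = exp(z)*sin(z) and Q(z) = z^2 + z + 7*I*z/2 - 3/2 + 3*I.
The denominator factors as Q(z) = (z + 3*I)*(z + 1 + I/2), so z = -3*I is a simple zero of Q and P is analytic there; z = -3*I is therefore a simple pole and
  Res(f, z₀) = P(z₀)/Q'(z₀).

Q'(z) = 2*z + 1 + 7*I/2, so Q'(-3*I) = 1 - 5*I/2.
P(-3*I) = -I*exp(-3*I)*sinh(3).

Res(f, -3*I) = (-I*exp(-3*I)*sinh(3))/(1 - 5*I/2) = (10/29 - 4*I/29)*exp(-3*I)*sinh(3)

Final answer: (10/29 - 4*I/29)*exp(-3*I)*sinh(3)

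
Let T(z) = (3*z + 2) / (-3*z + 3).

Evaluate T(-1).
-1/6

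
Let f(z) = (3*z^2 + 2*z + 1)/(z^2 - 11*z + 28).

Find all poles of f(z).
{4, 7}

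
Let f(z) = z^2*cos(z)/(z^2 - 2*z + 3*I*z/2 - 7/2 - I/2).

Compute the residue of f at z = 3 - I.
Write f(z) = P(z)/Q(z) with P(z) = z^2*cos(z) and Q(z) = z^2 - 2*z + 3*I*z/2 - 7/2 - I/2.
The denominator factors as Q(z) = (z + 1 + I/2)*(z - 3 + I), so z = 3 - I is a simple zero of Q and P is analytic there; z = 3 - I is therefore a simple pole and
  Res(f, z₀) = P(z₀)/Q'(z₀).

Q'(z) = 2*z - 2 + 3*I/2, so Q'(3 - I) = 4 - I/2.
P(3 - I) = (8 - 6*I)*cos(3 - I).

Res(f, 3 - I) = ((8 - 6*I)*cos(3 - I))/(4 - I/2) = (28/13 - 16*I/13)*cos(3 - I)

Final answer: (28/13 - 16*I/13)*cos(3 - I)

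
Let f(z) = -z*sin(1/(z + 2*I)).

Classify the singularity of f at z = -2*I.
essential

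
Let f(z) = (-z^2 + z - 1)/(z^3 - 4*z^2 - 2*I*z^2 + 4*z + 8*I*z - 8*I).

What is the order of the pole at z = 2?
Factor the denominator:
  z^3 - 4*z^2 - 2*I*z^2 + 4*z + 8*I*z - 8*I = (z - 2)^2*(z - 2*I)

The numerator P(z) = -z^2 + z - 1 has P(2) = -3 ≠ 0, so no factor of (z - 2) cancels.
Near z = 2 we can therefore write f(z) = g(z)/(z - 2)^2 with g analytic at 2 and g(2) ≠ 0 (g is the numerator divided by the remaining denominator factors).

Hence z = 2 is a pole of order 2.

Final answer: 2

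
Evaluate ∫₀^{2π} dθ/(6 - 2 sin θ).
sqrt(2)*pi/4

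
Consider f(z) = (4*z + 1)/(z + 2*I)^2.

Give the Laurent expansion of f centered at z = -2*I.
Put w = z - (-2*I), i.e. z = w - 2*I. The denominator is w^2, so it suffices to rewrite the numerator in powers of w.

P(z) = 4*z + 1
P(w - 2*I) = 1 - 8*I + 4*w

Dividing each term by w^2:
  f = (1 - 8*I)/w^2 + 4/w

Substituting back w = z + 2*I:
  f(z) = (1 - 8*I)/(z + 2*I)^2 + 4/(z + 2*I)

The series is finite because the numerator is a polynomial; the negative powers form the principal part, and the coefficient of 1/(z + 2*I) gives Res(f, -2*I) = 4.

Final answer: (1 - 8*I)/(z + 2*I)^2 + 4/(z + 2*I)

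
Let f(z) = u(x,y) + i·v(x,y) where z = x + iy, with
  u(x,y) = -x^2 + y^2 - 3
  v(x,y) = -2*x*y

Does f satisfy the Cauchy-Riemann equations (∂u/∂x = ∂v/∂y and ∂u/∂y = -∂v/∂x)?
∂u/∂x = -2*x
∂v/∂y = -2*x
∂u/∂y = 2*y
∂v/∂x = -2*y
∂u/∂x = ∂v/∂y and ∂u/∂y = -∂v/∂x hold identically; f is analytic.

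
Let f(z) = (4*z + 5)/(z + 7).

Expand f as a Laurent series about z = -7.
Put w = z - (-7), i.e. z = w - 7. The denominator is w, so it suffices to rewrite the numerator in powers of w.

P(z) = 4*z + 5
P(w - 7) = -23 + 4*w

Dividing each term by w:
  f = -23/w + 4

Substituting back w = z + 7:
  f(z) = -23/(z + 7) + 4

The series is finite because the numerator is a polynomial; the negative powers form the principal part, and the coefficient of 1/(z + 7) gives Res(f, -7) = -23.

Final answer: -23/(z + 7) + 4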